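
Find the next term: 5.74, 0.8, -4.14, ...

Differences: 0.8 - 5.74 = -4.94
This is an arithmetic sequence with common difference d = -4.94.
Next term = -4.14 + -4.94 = -9.08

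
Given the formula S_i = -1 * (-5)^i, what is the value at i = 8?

S_8 = -1 * (-5)^8 = -1 * 390625 = -390625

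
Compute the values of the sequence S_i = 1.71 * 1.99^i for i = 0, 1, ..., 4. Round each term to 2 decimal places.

This is a geometric sequence.
i=0: S_0 = 1.71 * 1.99^0 = 1.71
i=1: S_1 = 1.71 * 1.99^1 ≈ 3.4
i=2: S_2 = 1.71 * 1.99^2 ≈ 6.77
i=3: S_3 = 1.71 * 1.99^3 ≈ 13.48
i=4: S_4 = 1.71 * 1.99^4 ≈ 26.82
The first 5 terms are: [1.71, 3.4, 6.77, 13.48, 26.82]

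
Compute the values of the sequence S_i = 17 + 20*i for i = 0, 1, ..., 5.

This is an arithmetic sequence.
i=0: S_0 = 17 + 20*0 = 17
i=1: S_1 = 17 + 20*1 = 37
i=2: S_2 = 17 + 20*2 = 57
i=3: S_3 = 17 + 20*3 = 77
i=4: S_4 = 17 + 20*4 = 97
i=5: S_5 = 17 + 20*5 = 117
The first 6 terms are: [17, 37, 57, 77, 97, 117]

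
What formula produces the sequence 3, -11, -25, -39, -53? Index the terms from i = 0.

Check differences: -11 - 3 = -14
-25 - -11 = -14
Common difference d = -14.
First term a = 3.
Formula: S_i = 3 - 14*i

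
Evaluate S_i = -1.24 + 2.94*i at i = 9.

S_9 = -1.24 + 2.94*9 = -1.24 + 26.46 = 25.22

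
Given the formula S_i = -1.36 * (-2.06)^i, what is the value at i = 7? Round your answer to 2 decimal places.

S_7 = -1.36 * (-2.06)^7 ≈ -1.36 * -157.4239 ≈ 214.1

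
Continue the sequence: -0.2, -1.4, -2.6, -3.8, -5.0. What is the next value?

Differences: -1.4 - -0.2 = -1.2
This is an arithmetic sequence with common difference d = -1.2.
Next term = -5.0 + -1.2 = -6.2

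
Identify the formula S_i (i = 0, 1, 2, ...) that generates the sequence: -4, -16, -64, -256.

Check ratios: -16 / -4 = 4.0
Common ratio r = 4.
First term a = -4.
Formula: S_i = -4 * 4^i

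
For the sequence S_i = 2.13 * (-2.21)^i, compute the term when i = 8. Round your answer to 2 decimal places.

S_8 = 2.13 * (-2.21)^8 ≈ 2.13 * 569.034 ≈ 1212.04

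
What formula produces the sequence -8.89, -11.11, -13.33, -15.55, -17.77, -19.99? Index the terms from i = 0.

Check differences: -11.11 - -8.89 = -2.22
-13.33 - -11.11 = -2.22
Common difference d = -2.22.
First term a = -8.89.
Formula: S_i = -8.89 - 2.22*i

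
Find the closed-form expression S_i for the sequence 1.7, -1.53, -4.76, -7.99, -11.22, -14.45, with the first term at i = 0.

Check differences: -1.53 - 1.7 = -3.23
-4.76 - -1.53 = -3.23
Common difference d = -3.23.
First term a = 1.7.
Formula: S_i = 1.70 - 3.23*i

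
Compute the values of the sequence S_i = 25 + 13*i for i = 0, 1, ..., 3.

This is an arithmetic sequence.
i=0: S_0 = 25 + 13*0 = 25
i=1: S_1 = 25 + 13*1 = 38
i=2: S_2 = 25 + 13*2 = 51
i=3: S_3 = 25 + 13*3 = 64
The first 4 terms are: [25, 38, 51, 64]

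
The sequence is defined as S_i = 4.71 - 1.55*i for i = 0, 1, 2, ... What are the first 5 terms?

This is an arithmetic sequence.
i=0: S_0 = 4.71 + -1.55*0 = 4.71
i=1: S_1 = 4.71 + -1.55*1 = 3.16
i=2: S_2 = 4.71 + -1.55*2 = 1.61
i=3: S_3 = 4.71 + -1.55*3 = 0.06
i=4: S_4 = 4.71 + -1.55*4 = -1.49
The first 5 terms are: [4.71, 3.16, 1.61, 0.06, -1.49]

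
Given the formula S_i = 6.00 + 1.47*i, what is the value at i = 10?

S_10 = 6.0 + 1.47*10 = 6.0 + 14.7 = 20.7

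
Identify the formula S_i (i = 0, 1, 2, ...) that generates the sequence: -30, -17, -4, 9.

Check differences: -17 - -30 = 13
-4 - -17 = 13
Common difference d = 13.
First term a = -30.
Formula: S_i = -30 + 13*i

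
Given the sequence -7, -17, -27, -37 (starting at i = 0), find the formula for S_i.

Check differences: -17 - -7 = -10
-27 - -17 = -10
Common difference d = -10.
First term a = -7.
Formula: S_i = -7 - 10*i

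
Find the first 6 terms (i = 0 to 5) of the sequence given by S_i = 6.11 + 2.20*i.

This is an arithmetic sequence.
i=0: S_0 = 6.11 + 2.2*0 = 6.11
i=1: S_1 = 6.11 + 2.2*1 = 8.31
i=2: S_2 = 6.11 + 2.2*2 = 10.51
i=3: S_3 = 6.11 + 2.2*3 = 12.71
i=4: S_4 = 6.11 + 2.2*4 = 14.91
i=5: S_5 = 6.11 + 2.2*5 = 17.11
The first 6 terms are: [6.11, 8.31, 10.51, 12.71, 14.91, 17.11]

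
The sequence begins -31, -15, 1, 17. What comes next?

Differences: -15 - -31 = 16
This is an arithmetic sequence with common difference d = 16.
Next term = 17 + 16 = 33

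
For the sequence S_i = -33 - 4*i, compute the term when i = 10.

S_10 = -33 + -4*10 = -33 + -40 = -73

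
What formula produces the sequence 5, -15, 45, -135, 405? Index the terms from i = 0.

Check ratios: -15 / 5 = -3.0
Common ratio r = -3.
First term a = 5.
Formula: S_i = 5 * (-3)^i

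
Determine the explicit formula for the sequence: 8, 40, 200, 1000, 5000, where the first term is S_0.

Check ratios: 40 / 8 = 5.0
Common ratio r = 5.
First term a = 8.
Formula: S_i = 8 * 5^i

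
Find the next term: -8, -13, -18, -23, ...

Differences: -13 - -8 = -5
This is an arithmetic sequence with common difference d = -5.
Next term = -23 + -5 = -28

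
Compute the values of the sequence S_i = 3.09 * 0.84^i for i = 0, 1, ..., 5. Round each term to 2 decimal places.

This is a geometric sequence.
i=0: S_0 = 3.09 * 0.84^0 = 3.09
i=1: S_1 = 3.09 * 0.84^1 ≈ 2.6
i=2: S_2 = 3.09 * 0.84^2 ≈ 2.18
i=3: S_3 = 3.09 * 0.84^3 ≈ 1.83
i=4: S_4 = 3.09 * 0.84^4 ≈ 1.54
i=5: S_5 = 3.09 * 0.84^5 ≈ 1.29
The first 6 terms are: [3.09, 2.6, 2.18, 1.83, 1.54, 1.29]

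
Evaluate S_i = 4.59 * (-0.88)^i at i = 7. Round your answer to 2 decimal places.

S_7 = 4.59 * (-0.88)^7 ≈ 4.59 * -0.4087 ≈ -1.88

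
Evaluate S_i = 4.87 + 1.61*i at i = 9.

S_9 = 4.87 + 1.61*9 = 4.87 + 14.49 = 19.36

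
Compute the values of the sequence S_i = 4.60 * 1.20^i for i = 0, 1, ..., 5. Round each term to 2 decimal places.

This is a geometric sequence.
i=0: S_0 = 4.6 * 1.2^0 = 4.6
i=1: S_1 = 4.6 * 1.2^1 = 5.52
i=2: S_2 = 4.6 * 1.2^2 ≈ 6.62
i=3: S_3 = 4.6 * 1.2^3 ≈ 7.95
i=4: S_4 = 4.6 * 1.2^4 ≈ 9.54
i=5: S_5 = 4.6 * 1.2^5 ≈ 11.45
The first 6 terms are: [4.6, 5.52, 6.62, 7.95, 9.54, 11.45]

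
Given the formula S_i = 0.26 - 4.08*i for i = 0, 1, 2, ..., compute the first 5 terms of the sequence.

This is an arithmetic sequence.
i=0: S_0 = 0.26 + -4.08*0 = 0.26
i=1: S_1 = 0.26 + -4.08*1 = -3.82
i=2: S_2 = 0.26 + -4.08*2 = -7.9
i=3: S_3 = 0.26 + -4.08*3 = -11.98
i=4: S_4 = 0.26 + -4.08*4 = -16.06
The first 5 terms are: [0.26, -3.82, -7.9, -11.98, -16.06]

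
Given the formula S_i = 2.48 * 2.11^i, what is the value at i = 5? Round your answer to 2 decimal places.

S_5 = 2.48 * 2.11^5 ≈ 2.48 * 41.8227 ≈ 103.72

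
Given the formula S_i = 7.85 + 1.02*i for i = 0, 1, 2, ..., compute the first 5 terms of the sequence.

This is an arithmetic sequence.
i=0: S_0 = 7.85 + 1.02*0 = 7.85
i=1: S_1 = 7.85 + 1.02*1 = 8.87
i=2: S_2 = 7.85 + 1.02*2 = 9.89
i=3: S_3 = 7.85 + 1.02*3 = 10.91
i=4: S_4 = 7.85 + 1.02*4 = 11.93
The first 5 terms are: [7.85, 8.87, 9.89, 10.91, 11.93]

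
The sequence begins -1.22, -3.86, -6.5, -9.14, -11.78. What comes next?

Differences: -3.86 - -1.22 = -2.64
This is an arithmetic sequence with common difference d = -2.64.
Next term = -11.78 + -2.64 = -14.42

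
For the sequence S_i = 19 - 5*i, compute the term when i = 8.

S_8 = 19 + -5*8 = 19 + -40 = -21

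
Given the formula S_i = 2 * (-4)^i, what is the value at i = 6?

S_6 = 2 * (-4)^6 = 2 * 4096 = 8192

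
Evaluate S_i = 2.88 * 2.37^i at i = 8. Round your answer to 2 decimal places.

S_8 = 2.88 * 2.37^8 ≈ 2.88 * 995.3751 ≈ 2866.68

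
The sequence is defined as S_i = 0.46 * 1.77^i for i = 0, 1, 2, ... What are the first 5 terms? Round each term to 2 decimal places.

This is a geometric sequence.
i=0: S_0 = 0.46 * 1.77^0 = 0.46
i=1: S_1 = 0.46 * 1.77^1 ≈ 0.81
i=2: S_2 = 0.46 * 1.77^2 ≈ 1.44
i=3: S_3 = 0.46 * 1.77^3 ≈ 2.55
i=4: S_4 = 0.46 * 1.77^4 ≈ 4.51
The first 5 terms are: [0.46, 0.81, 1.44, 2.55, 4.51]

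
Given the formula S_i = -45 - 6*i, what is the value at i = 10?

S_10 = -45 + -6*10 = -45 + -60 = -105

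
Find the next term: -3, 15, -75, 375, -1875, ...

Ratios: 15 / -3 = -5.0
This is a geometric sequence with common ratio r = -5.
Next term = -1875 * -5 = 9375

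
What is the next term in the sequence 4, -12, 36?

Ratios: -12 / 4 = -3.0
This is a geometric sequence with common ratio r = -3.
Next term = 36 * -3 = -108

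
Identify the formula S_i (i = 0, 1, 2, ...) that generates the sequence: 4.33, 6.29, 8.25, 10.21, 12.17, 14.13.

Check differences: 6.29 - 4.33 = 1.96
8.25 - 6.29 = 1.96
Common difference d = 1.96.
First term a = 4.33.
Formula: S_i = 4.33 + 1.96*i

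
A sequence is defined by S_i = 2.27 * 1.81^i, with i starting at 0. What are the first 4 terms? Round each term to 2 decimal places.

This is a geometric sequence.
i=0: S_0 = 2.27 * 1.81^0 = 2.27
i=1: S_1 = 2.27 * 1.81^1 ≈ 4.11
i=2: S_2 = 2.27 * 1.81^2 ≈ 7.44
i=3: S_3 = 2.27 * 1.81^3 ≈ 13.46
The first 4 terms are: [2.27, 4.11, 7.44, 13.46]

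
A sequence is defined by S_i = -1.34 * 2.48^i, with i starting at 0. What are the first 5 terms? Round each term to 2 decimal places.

This is a geometric sequence.
i=0: S_0 = -1.34 * 2.48^0 = -1.34
i=1: S_1 = -1.34 * 2.48^1 ≈ -3.32
i=2: S_2 = -1.34 * 2.48^2 ≈ -8.24
i=3: S_3 = -1.34 * 2.48^3 ≈ -20.44
i=4: S_4 = -1.34 * 2.48^4 ≈ -50.69
The first 5 terms are: [-1.34, -3.32, -8.24, -20.44, -50.69]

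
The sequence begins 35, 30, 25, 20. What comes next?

Differences: 30 - 35 = -5
This is an arithmetic sequence with common difference d = -5.
Next term = 20 + -5 = 15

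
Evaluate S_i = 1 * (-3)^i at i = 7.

S_7 = 1 * (-3)^7 = 1 * -2187 = -2187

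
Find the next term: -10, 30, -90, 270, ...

Ratios: 30 / -10 = -3.0
This is a geometric sequence with common ratio r = -3.
Next term = 270 * -3 = -810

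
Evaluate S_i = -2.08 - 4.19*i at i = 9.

S_9 = -2.08 + -4.19*9 = -2.08 + -37.71 = -39.79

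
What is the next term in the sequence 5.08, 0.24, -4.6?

Differences: 0.24 - 5.08 = -4.84
This is an arithmetic sequence with common difference d = -4.84.
Next term = -4.6 + -4.84 = -9.44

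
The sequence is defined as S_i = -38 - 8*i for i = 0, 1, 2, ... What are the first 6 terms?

This is an arithmetic sequence.
i=0: S_0 = -38 + -8*0 = -38
i=1: S_1 = -38 + -8*1 = -46
i=2: S_2 = -38 + -8*2 = -54
i=3: S_3 = -38 + -8*3 = -62
i=4: S_4 = -38 + -8*4 = -70
i=5: S_5 = -38 + -8*5 = -78
The first 6 terms are: [-38, -46, -54, -62, -70, -78]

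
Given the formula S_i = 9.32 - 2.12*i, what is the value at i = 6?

S_6 = 9.32 + -2.12*6 = 9.32 + -12.72 = -3.4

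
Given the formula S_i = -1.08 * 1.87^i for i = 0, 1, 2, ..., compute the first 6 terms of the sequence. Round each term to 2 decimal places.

This is a geometric sequence.
i=0: S_0 = -1.08 * 1.87^0 = -1.08
i=1: S_1 = -1.08 * 1.87^1 ≈ -2.02
i=2: S_2 = -1.08 * 1.87^2 ≈ -3.78
i=3: S_3 = -1.08 * 1.87^3 ≈ -7.06
i=4: S_4 = -1.08 * 1.87^4 ≈ -13.21
i=5: S_5 = -1.08 * 1.87^5 ≈ -24.7
The first 6 terms are: [-1.08, -2.02, -3.78, -7.06, -13.21, -24.7]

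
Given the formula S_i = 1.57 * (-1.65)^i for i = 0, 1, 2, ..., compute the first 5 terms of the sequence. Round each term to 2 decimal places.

This is a geometric sequence.
i=0: S_0 = 1.57 * (-1.65)^0 = 1.57
i=1: S_1 = 1.57 * (-1.65)^1 ≈ -2.59
i=2: S_2 = 1.57 * (-1.65)^2 ≈ 4.27
i=3: S_3 = 1.57 * (-1.65)^3 ≈ -7.05
i=4: S_4 = 1.57 * (-1.65)^4 ≈ 11.64
The first 5 terms are: [1.57, -2.59, 4.27, -7.05, 11.64]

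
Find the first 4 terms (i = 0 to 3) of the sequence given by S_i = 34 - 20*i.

This is an arithmetic sequence.
i=0: S_0 = 34 + -20*0 = 34
i=1: S_1 = 34 + -20*1 = 14
i=2: S_2 = 34 + -20*2 = -6
i=3: S_3 = 34 + -20*3 = -26
The first 4 terms are: [34, 14, -6, -26]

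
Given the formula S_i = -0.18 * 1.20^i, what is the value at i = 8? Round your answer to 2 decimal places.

S_8 = -0.18 * 1.2^8 ≈ -0.18 * 4.2998 ≈ -0.77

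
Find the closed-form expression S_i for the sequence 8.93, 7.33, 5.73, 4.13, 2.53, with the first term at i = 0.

Check differences: 7.33 - 8.93 = -1.6
5.73 - 7.33 = -1.6
Common difference d = -1.6.
First term a = 8.93.
Formula: S_i = 8.93 - 1.60*i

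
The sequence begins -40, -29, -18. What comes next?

Differences: -29 - -40 = 11
This is an arithmetic sequence with common difference d = 11.
Next term = -18 + 11 = -7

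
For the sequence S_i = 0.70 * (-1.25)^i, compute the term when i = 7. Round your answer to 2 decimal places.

S_7 = 0.7 * (-1.25)^7 ≈ 0.7 * -4.7684 ≈ -3.34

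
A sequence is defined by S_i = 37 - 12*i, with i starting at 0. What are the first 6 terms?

This is an arithmetic sequence.
i=0: S_0 = 37 + -12*0 = 37
i=1: S_1 = 37 + -12*1 = 25
i=2: S_2 = 37 + -12*2 = 13
i=3: S_3 = 37 + -12*3 = 1
i=4: S_4 = 37 + -12*4 = -11
i=5: S_5 = 37 + -12*5 = -23
The first 6 terms are: [37, 25, 13, 1, -11, -23]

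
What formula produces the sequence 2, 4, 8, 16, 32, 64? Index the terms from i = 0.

Check ratios: 4 / 2 = 2.0
Common ratio r = 2.
First term a = 2.
Formula: S_i = 2 * 2^i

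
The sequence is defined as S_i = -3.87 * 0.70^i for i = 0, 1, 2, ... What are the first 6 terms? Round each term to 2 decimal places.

This is a geometric sequence.
i=0: S_0 = -3.87 * 0.7^0 = -3.87
i=1: S_1 = -3.87 * 0.7^1 ≈ -2.71
i=2: S_2 = -3.87 * 0.7^2 ≈ -1.9
i=3: S_3 = -3.87 * 0.7^3 ≈ -1.33
i=4: S_4 = -3.87 * 0.7^4 ≈ -0.93
i=5: S_5 = -3.87 * 0.7^5 ≈ -0.65
The first 6 terms are: [-3.87, -2.71, -1.9, -1.33, -0.93, -0.65]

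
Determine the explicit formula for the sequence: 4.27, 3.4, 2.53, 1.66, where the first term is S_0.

Check differences: 3.4 - 4.27 = -0.87
2.53 - 3.4 = -0.87
Common difference d = -0.87.
First term a = 4.27.
Formula: S_i = 4.27 - 0.87*i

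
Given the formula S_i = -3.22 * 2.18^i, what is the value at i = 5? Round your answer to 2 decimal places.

S_5 = -3.22 * 2.18^5 ≈ -3.22 * 49.236 ≈ -158.54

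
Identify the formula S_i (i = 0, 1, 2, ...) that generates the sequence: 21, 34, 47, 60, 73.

Check differences: 34 - 21 = 13
47 - 34 = 13
Common difference d = 13.
First term a = 21.
Formula: S_i = 21 + 13*i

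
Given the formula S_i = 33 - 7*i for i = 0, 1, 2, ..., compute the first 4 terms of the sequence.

This is an arithmetic sequence.
i=0: S_0 = 33 + -7*0 = 33
i=1: S_1 = 33 + -7*1 = 26
i=2: S_2 = 33 + -7*2 = 19
i=3: S_3 = 33 + -7*3 = 12
The first 4 terms are: [33, 26, 19, 12]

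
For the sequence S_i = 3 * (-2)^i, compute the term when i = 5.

S_5 = 3 * (-2)^5 = 3 * -32 = -96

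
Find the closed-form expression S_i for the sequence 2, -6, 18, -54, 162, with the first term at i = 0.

Check ratios: -6 / 2 = -3.0
Common ratio r = -3.
First term a = 2.
Formula: S_i = 2 * (-3)^i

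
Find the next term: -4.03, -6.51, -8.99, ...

Differences: -6.51 - -4.03 = -2.48
This is an arithmetic sequence with common difference d = -2.48.
Next term = -8.99 + -2.48 = -11.47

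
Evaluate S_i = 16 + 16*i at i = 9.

S_9 = 16 + 16*9 = 16 + 144 = 160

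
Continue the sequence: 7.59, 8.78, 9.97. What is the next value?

Differences: 8.78 - 7.59 = 1.19
This is an arithmetic sequence with common difference d = 1.19.
Next term = 9.97 + 1.19 = 11.16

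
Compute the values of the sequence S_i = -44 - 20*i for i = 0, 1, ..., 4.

This is an arithmetic sequence.
i=0: S_0 = -44 + -20*0 = -44
i=1: S_1 = -44 + -20*1 = -64
i=2: S_2 = -44 + -20*2 = -84
i=3: S_3 = -44 + -20*3 = -104
i=4: S_4 = -44 + -20*4 = -124
The first 5 terms are: [-44, -64, -84, -104, -124]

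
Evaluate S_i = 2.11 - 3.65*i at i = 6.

S_6 = 2.11 + -3.65*6 = 2.11 + -21.9 = -19.79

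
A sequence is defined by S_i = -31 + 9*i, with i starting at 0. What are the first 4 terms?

This is an arithmetic sequence.
i=0: S_0 = -31 + 9*0 = -31
i=1: S_1 = -31 + 9*1 = -22
i=2: S_2 = -31 + 9*2 = -13
i=3: S_3 = -31 + 9*3 = -4
The first 4 terms are: [-31, -22, -13, -4]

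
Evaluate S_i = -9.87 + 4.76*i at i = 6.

S_6 = -9.87 + 4.76*6 = -9.87 + 28.56 = 18.69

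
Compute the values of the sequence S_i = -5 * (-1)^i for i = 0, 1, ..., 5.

This is a geometric sequence.
i=0: S_0 = -5 * (-1)^0 = -5
i=1: S_1 = -5 * (-1)^1 = 5
i=2: S_2 = -5 * (-1)^2 = -5
i=3: S_3 = -5 * (-1)^3 = 5
i=4: S_4 = -5 * (-1)^4 = -5
i=5: S_5 = -5 * (-1)^5 = 5
The first 6 terms are: [-5, 5, -5, 5, -5, 5]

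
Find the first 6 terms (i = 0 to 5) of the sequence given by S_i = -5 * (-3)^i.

This is a geometric sequence.
i=0: S_0 = -5 * (-3)^0 = -5
i=1: S_1 = -5 * (-3)^1 = 15
i=2: S_2 = -5 * (-3)^2 = -45
i=3: S_3 = -5 * (-3)^3 = 135
i=4: S_4 = -5 * (-3)^4 = -405
i=5: S_5 = -5 * (-3)^5 = 1215
The first 6 terms are: [-5, 15, -45, 135, -405, 1215]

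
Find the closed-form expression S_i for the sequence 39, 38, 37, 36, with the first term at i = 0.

Check differences: 38 - 39 = -1
37 - 38 = -1
Common difference d = -1.
First term a = 39.
Formula: S_i = 39 - 1*i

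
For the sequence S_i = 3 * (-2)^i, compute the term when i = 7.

S_7 = 3 * (-2)^7 = 3 * -128 = -384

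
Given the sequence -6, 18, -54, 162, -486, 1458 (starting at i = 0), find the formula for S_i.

Check ratios: 18 / -6 = -3.0
Common ratio r = -3.
First term a = -6.
Formula: S_i = -6 * (-3)^i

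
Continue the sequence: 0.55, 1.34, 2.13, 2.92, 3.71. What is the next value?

Differences: 1.34 - 0.55 = 0.79
This is an arithmetic sequence with common difference d = 0.79.
Next term = 3.71 + 0.79 = 4.5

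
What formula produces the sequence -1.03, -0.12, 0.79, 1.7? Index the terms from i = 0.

Check differences: -0.12 - -1.03 = 0.91
0.79 - -0.12 = 0.91
Common difference d = 0.91.
First term a = -1.03.
Formula: S_i = -1.03 + 0.91*i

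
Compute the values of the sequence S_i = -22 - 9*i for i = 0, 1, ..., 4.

This is an arithmetic sequence.
i=0: S_0 = -22 + -9*0 = -22
i=1: S_1 = -22 + -9*1 = -31
i=2: S_2 = -22 + -9*2 = -40
i=3: S_3 = -22 + -9*3 = -49
i=4: S_4 = -22 + -9*4 = -58
The first 5 terms are: [-22, -31, -40, -49, -58]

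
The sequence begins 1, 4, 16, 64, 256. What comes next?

Ratios: 4 / 1 = 4.0
This is a geometric sequence with common ratio r = 4.
Next term = 256 * 4 = 1024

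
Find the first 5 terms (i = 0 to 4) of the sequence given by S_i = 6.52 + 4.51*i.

This is an arithmetic sequence.
i=0: S_0 = 6.52 + 4.51*0 = 6.52
i=1: S_1 = 6.52 + 4.51*1 = 11.03
i=2: S_2 = 6.52 + 4.51*2 = 15.54
i=3: S_3 = 6.52 + 4.51*3 = 20.05
i=4: S_4 = 6.52 + 4.51*4 = 24.56
The first 5 terms are: [6.52, 11.03, 15.54, 20.05, 24.56]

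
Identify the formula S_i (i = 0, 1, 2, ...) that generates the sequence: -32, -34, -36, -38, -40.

Check differences: -34 - -32 = -2
-36 - -34 = -2
Common difference d = -2.
First term a = -32.
Formula: S_i = -32 - 2*i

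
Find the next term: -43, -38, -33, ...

Differences: -38 - -43 = 5
This is an arithmetic sequence with common difference d = 5.
Next term = -33 + 5 = -28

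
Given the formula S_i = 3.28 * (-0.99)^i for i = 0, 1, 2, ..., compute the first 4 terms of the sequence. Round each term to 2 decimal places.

This is a geometric sequence.
i=0: S_0 = 3.28 * (-0.99)^0 = 3.28
i=1: S_1 = 3.28 * (-0.99)^1 ≈ -3.25
i=2: S_2 = 3.28 * (-0.99)^2 ≈ 3.21
i=3: S_3 = 3.28 * (-0.99)^3 ≈ -3.18
The first 4 terms are: [3.28, -3.25, 3.21, -3.18]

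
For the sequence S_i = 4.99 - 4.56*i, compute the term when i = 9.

S_9 = 4.99 + -4.56*9 = 4.99 + -41.04 = -36.05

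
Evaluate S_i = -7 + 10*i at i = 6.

S_6 = -7 + 10*6 = -7 + 60 = 53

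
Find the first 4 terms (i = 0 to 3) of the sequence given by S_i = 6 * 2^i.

This is a geometric sequence.
i=0: S_0 = 6 * 2^0 = 6
i=1: S_1 = 6 * 2^1 = 12
i=2: S_2 = 6 * 2^2 = 24
i=3: S_3 = 6 * 2^3 = 48
The first 4 terms are: [6, 12, 24, 48]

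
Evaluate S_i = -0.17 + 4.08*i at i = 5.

S_5 = -0.17 + 4.08*5 = -0.17 + 20.4 = 20.23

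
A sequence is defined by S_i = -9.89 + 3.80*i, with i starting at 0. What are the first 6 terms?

This is an arithmetic sequence.
i=0: S_0 = -9.89 + 3.8*0 = -9.89
i=1: S_1 = -9.89 + 3.8*1 = -6.09
i=2: S_2 = -9.89 + 3.8*2 = -2.29
i=3: S_3 = -9.89 + 3.8*3 = 1.51
i=4: S_4 = -9.89 + 3.8*4 = 5.31
i=5: S_5 = -9.89 + 3.8*5 = 9.11
The first 6 terms are: [-9.89, -6.09, -2.29, 1.51, 5.31, 9.11]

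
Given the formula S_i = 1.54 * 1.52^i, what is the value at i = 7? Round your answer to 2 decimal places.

S_7 = 1.54 * 1.52^7 ≈ 1.54 * 18.7458 ≈ 28.87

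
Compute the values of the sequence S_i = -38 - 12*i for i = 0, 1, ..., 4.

This is an arithmetic sequence.
i=0: S_0 = -38 + -12*0 = -38
i=1: S_1 = -38 + -12*1 = -50
i=2: S_2 = -38 + -12*2 = -62
i=3: S_3 = -38 + -12*3 = -74
i=4: S_4 = -38 + -12*4 = -86
The first 5 terms are: [-38, -50, -62, -74, -86]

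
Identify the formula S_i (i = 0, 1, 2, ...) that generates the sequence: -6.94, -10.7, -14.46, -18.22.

Check differences: -10.7 - -6.94 = -3.76
-14.46 - -10.7 = -3.76
Common difference d = -3.76.
First term a = -6.94.
Formula: S_i = -6.94 - 3.76*i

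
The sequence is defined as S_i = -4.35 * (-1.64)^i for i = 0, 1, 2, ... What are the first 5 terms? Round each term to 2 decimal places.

This is a geometric sequence.
i=0: S_0 = -4.35 * (-1.64)^0 = -4.35
i=1: S_1 = -4.35 * (-1.64)^1 ≈ 7.13
i=2: S_2 = -4.35 * (-1.64)^2 ≈ -11.7
i=3: S_3 = -4.35 * (-1.64)^3 ≈ 19.19
i=4: S_4 = -4.35 * (-1.64)^4 ≈ -31.47
The first 5 terms are: [-4.35, 7.13, -11.7, 19.19, -31.47]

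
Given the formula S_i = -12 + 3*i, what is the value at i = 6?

S_6 = -12 + 3*6 = -12 + 18 = 6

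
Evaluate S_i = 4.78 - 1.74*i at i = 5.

S_5 = 4.78 + -1.74*5 = 4.78 + -8.7 = -3.92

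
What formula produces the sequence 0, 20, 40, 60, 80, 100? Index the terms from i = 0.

Check differences: 20 - 0 = 20
40 - 20 = 20
Common difference d = 20.
First term a = 0.
Formula: S_i = 0 + 20*i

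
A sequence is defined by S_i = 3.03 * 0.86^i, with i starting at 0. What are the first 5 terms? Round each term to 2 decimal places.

This is a geometric sequence.
i=0: S_0 = 3.03 * 0.86^0 = 3.03
i=1: S_1 = 3.03 * 0.86^1 ≈ 2.61
i=2: S_2 = 3.03 * 0.86^2 ≈ 2.24
i=3: S_3 = 3.03 * 0.86^3 ≈ 1.93
i=4: S_4 = 3.03 * 0.86^4 ≈ 1.66
The first 5 terms are: [3.03, 2.61, 2.24, 1.93, 1.66]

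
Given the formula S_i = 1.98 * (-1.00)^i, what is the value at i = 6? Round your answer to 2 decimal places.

S_6 = 1.98 * (-1.0)^6 = 1.98 * 1 = 1.98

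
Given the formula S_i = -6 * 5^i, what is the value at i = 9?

S_9 = -6 * 5^9 = -6 * 1953125 = -11718750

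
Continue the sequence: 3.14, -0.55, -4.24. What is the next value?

Differences: -0.55 - 3.14 = -3.69
This is an arithmetic sequence with common difference d = -3.69.
Next term = -4.24 + -3.69 = -7.93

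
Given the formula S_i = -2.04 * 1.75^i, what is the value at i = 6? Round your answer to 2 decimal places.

S_6 = -2.04 * 1.75^6 ≈ -2.04 * 28.7229 ≈ -58.59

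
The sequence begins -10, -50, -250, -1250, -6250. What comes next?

Ratios: -50 / -10 = 5.0
This is a geometric sequence with common ratio r = 5.
Next term = -6250 * 5 = -31250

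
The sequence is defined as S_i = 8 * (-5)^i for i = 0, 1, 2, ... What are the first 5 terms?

This is a geometric sequence.
i=0: S_0 = 8 * (-5)^0 = 8
i=1: S_1 = 8 * (-5)^1 = -40
i=2: S_2 = 8 * (-5)^2 = 200
i=3: S_3 = 8 * (-5)^3 = -1000
i=4: S_4 = 8 * (-5)^4 = 5000
The first 5 terms are: [8, -40, 200, -1000, 5000]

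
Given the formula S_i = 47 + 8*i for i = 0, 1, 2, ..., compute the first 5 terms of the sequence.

This is an arithmetic sequence.
i=0: S_0 = 47 + 8*0 = 47
i=1: S_1 = 47 + 8*1 = 55
i=2: S_2 = 47 + 8*2 = 63
i=3: S_3 = 47 + 8*3 = 71
i=4: S_4 = 47 + 8*4 = 79
The first 5 terms are: [47, 55, 63, 71, 79]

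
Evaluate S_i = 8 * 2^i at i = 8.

S_8 = 8 * 2^8 = 8 * 256 = 2048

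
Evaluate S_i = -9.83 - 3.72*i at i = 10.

S_10 = -9.83 + -3.72*10 = -9.83 + -37.2 = -47.03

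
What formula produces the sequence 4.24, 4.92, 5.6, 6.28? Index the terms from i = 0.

Check differences: 4.92 - 4.24 = 0.68
5.6 - 4.92 = 0.68
Common difference d = 0.68.
First term a = 4.24.
Formula: S_i = 4.24 + 0.68*i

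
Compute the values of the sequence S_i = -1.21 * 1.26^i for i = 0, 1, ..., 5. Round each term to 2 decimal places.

This is a geometric sequence.
i=0: S_0 = -1.21 * 1.26^0 = -1.21
i=1: S_1 = -1.21 * 1.26^1 ≈ -1.52
i=2: S_2 = -1.21 * 1.26^2 ≈ -1.92
i=3: S_3 = -1.21 * 1.26^3 ≈ -2.42
i=4: S_4 = -1.21 * 1.26^4 ≈ -3.05
i=5: S_5 = -1.21 * 1.26^5 ≈ -3.84
The first 6 terms are: [-1.21, -1.52, -1.92, -2.42, -3.05, -3.84]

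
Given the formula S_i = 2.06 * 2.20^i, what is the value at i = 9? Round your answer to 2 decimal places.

S_9 = 2.06 * 2.2^9 ≈ 2.06 * 1207.2692 ≈ 2486.97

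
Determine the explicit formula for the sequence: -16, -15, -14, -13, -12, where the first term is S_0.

Check differences: -15 - -16 = 1
-14 - -15 = 1
Common difference d = 1.
First term a = -16.
Formula: S_i = -16 + 1*i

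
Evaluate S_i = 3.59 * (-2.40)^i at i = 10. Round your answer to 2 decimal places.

S_10 = 3.59 * (-2.4)^10 ≈ 3.59 * 6340.3381 ≈ 22761.81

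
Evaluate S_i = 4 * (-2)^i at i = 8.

S_8 = 4 * (-2)^8 = 4 * 256 = 1024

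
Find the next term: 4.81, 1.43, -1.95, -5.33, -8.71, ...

Differences: 1.43 - 4.81 = -3.38
This is an arithmetic sequence with common difference d = -3.38.
Next term = -8.71 + -3.38 = -12.09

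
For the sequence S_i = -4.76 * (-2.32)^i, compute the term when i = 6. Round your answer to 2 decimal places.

S_6 = -4.76 * (-2.32)^6 ≈ -4.76 * 155.9294 ≈ -742.22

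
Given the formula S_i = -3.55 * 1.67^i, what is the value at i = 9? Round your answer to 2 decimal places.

S_9 = -3.55 * 1.67^9 ≈ -3.55 * 101.0295 ≈ -358.65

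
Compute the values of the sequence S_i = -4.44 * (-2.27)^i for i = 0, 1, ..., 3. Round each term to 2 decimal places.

This is a geometric sequence.
i=0: S_0 = -4.44 * (-2.27)^0 = -4.44
i=1: S_1 = -4.44 * (-2.27)^1 ≈ 10.08
i=2: S_2 = -4.44 * (-2.27)^2 ≈ -22.88
i=3: S_3 = -4.44 * (-2.27)^3 ≈ 51.94
The first 4 terms are: [-4.44, 10.08, -22.88, 51.94]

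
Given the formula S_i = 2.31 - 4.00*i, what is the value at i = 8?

S_8 = 2.31 + -4.0*8 = 2.31 + -32.0 = -29.69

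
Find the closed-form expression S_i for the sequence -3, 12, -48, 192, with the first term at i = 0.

Check ratios: 12 / -3 = -4.0
Common ratio r = -4.
First term a = -3.
Formula: S_i = -3 * (-4)^i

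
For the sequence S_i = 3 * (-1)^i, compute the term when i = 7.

S_7 = 3 * (-1)^7 = 3 * -1 = -3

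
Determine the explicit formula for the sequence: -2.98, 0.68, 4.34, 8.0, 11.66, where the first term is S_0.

Check differences: 0.68 - -2.98 = 3.66
4.34 - 0.68 = 3.66
Common difference d = 3.66.
First term a = -2.98.
Formula: S_i = -2.98 + 3.66*i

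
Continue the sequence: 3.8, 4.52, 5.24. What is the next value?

Differences: 4.52 - 3.8 = 0.72
This is an arithmetic sequence with common difference d = 0.72.
Next term = 5.24 + 0.72 = 5.96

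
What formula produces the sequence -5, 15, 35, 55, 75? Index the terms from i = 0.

Check differences: 15 - -5 = 20
35 - 15 = 20
Common difference d = 20.
First term a = -5.
Formula: S_i = -5 + 20*i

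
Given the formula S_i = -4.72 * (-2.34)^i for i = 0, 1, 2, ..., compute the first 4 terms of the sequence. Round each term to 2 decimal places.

This is a geometric sequence.
i=0: S_0 = -4.72 * (-2.34)^0 = -4.72
i=1: S_1 = -4.72 * (-2.34)^1 ≈ 11.04
i=2: S_2 = -4.72 * (-2.34)^2 ≈ -25.84
i=3: S_3 = -4.72 * (-2.34)^3 ≈ 60.48
The first 4 terms are: [-4.72, 11.04, -25.84, 60.48]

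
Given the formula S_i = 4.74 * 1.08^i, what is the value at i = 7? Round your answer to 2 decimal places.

S_7 = 4.74 * 1.08^7 ≈ 4.74 * 1.7138 ≈ 8.12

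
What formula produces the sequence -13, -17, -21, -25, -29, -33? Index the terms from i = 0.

Check differences: -17 - -13 = -4
-21 - -17 = -4
Common difference d = -4.
First term a = -13.
Formula: S_i = -13 - 4*i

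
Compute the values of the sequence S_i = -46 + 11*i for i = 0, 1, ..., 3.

This is an arithmetic sequence.
i=0: S_0 = -46 + 11*0 = -46
i=1: S_1 = -46 + 11*1 = -35
i=2: S_2 = -46 + 11*2 = -24
i=3: S_3 = -46 + 11*3 = -13
The first 4 terms are: [-46, -35, -24, -13]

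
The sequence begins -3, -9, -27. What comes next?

Ratios: -9 / -3 = 3.0
This is a geometric sequence with common ratio r = 3.
Next term = -27 * 3 = -81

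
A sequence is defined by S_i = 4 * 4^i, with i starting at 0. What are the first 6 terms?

This is a geometric sequence.
i=0: S_0 = 4 * 4^0 = 4
i=1: S_1 = 4 * 4^1 = 16
i=2: S_2 = 4 * 4^2 = 64
i=3: S_3 = 4 * 4^3 = 256
i=4: S_4 = 4 * 4^4 = 1024
i=5: S_5 = 4 * 4^5 = 4096
The first 6 terms are: [4, 16, 64, 256, 1024, 4096]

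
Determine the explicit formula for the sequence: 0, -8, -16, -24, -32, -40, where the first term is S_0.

Check differences: -8 - 0 = -8
-16 - -8 = -8
Common difference d = -8.
First term a = 0.
Formula: S_i = 0 - 8*i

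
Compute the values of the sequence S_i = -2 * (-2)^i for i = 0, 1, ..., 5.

This is a geometric sequence.
i=0: S_0 = -2 * (-2)^0 = -2
i=1: S_1 = -2 * (-2)^1 = 4
i=2: S_2 = -2 * (-2)^2 = -8
i=3: S_3 = -2 * (-2)^3 = 16
i=4: S_4 = -2 * (-2)^4 = -32
i=5: S_5 = -2 * (-2)^5 = 64
The first 6 terms are: [-2, 4, -8, 16, -32, 64]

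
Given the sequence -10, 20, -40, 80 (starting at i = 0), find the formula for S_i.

Check ratios: 20 / -10 = -2.0
Common ratio r = -2.
First term a = -10.
Formula: S_i = -10 * (-2)^i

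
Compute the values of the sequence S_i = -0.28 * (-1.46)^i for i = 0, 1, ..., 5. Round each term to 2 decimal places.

This is a geometric sequence.
i=0: S_0 = -0.28 * (-1.46)^0 = -0.28
i=1: S_1 = -0.28 * (-1.46)^1 ≈ 0.41
i=2: S_2 = -0.28 * (-1.46)^2 ≈ -0.6
i=3: S_3 = -0.28 * (-1.46)^3 ≈ 0.87
i=4: S_4 = -0.28 * (-1.46)^4 ≈ -1.27
i=5: S_5 = -0.28 * (-1.46)^5 ≈ 1.86
The first 6 terms are: [-0.28, 0.41, -0.6, 0.87, -1.27, 1.86]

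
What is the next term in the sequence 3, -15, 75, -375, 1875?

Ratios: -15 / 3 = -5.0
This is a geometric sequence with common ratio r = -5.
Next term = 1875 * -5 = -9375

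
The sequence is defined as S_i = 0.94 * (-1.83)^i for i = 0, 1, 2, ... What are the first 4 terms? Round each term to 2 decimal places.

This is a geometric sequence.
i=0: S_0 = 0.94 * (-1.83)^0 = 0.94
i=1: S_1 = 0.94 * (-1.83)^1 ≈ -1.72
i=2: S_2 = 0.94 * (-1.83)^2 ≈ 3.15
i=3: S_3 = 0.94 * (-1.83)^3 ≈ -5.76
The first 4 terms are: [0.94, -1.72, 3.15, -5.76]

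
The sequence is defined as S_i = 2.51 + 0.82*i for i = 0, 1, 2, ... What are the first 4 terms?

This is an arithmetic sequence.
i=0: S_0 = 2.51 + 0.82*0 = 2.51
i=1: S_1 = 2.51 + 0.82*1 = 3.33
i=2: S_2 = 2.51 + 0.82*2 = 4.15
i=3: S_3 = 2.51 + 0.82*3 = 4.97
The first 4 terms are: [2.51, 3.33, 4.15, 4.97]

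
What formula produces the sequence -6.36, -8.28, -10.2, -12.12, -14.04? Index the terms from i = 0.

Check differences: -8.28 - -6.36 = -1.92
-10.2 - -8.28 = -1.92
Common difference d = -1.92.
First term a = -6.36.
Formula: S_i = -6.36 - 1.92*i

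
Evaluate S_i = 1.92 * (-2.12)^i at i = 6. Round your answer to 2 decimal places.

S_6 = 1.92 * (-2.12)^6 ≈ 1.92 * 90.7852 ≈ 174.31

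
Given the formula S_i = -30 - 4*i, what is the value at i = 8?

S_8 = -30 + -4*8 = -30 + -32 = -62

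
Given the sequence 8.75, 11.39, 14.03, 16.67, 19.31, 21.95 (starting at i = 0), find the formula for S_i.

Check differences: 11.39 - 8.75 = 2.64
14.03 - 11.39 = 2.64
Common difference d = 2.64.
First term a = 8.75.
Formula: S_i = 8.75 + 2.64*i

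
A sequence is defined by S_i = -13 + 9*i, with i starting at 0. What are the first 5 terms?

This is an arithmetic sequence.
i=0: S_0 = -13 + 9*0 = -13
i=1: S_1 = -13 + 9*1 = -4
i=2: S_2 = -13 + 9*2 = 5
i=3: S_3 = -13 + 9*3 = 14
i=4: S_4 = -13 + 9*4 = 23
The first 5 terms are: [-13, -4, 5, 14, 23]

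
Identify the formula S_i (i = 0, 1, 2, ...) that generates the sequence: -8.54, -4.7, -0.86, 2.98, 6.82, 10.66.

Check differences: -4.7 - -8.54 = 3.84
-0.86 - -4.7 = 3.84
Common difference d = 3.84.
First term a = -8.54.
Formula: S_i = -8.54 + 3.84*i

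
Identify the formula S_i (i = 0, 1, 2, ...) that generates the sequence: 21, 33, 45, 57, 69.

Check differences: 33 - 21 = 12
45 - 33 = 12
Common difference d = 12.
First term a = 21.
Formula: S_i = 21 + 12*i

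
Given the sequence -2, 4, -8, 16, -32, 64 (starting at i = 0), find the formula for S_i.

Check ratios: 4 / -2 = -2.0
Common ratio r = -2.
First term a = -2.
Formula: S_i = -2 * (-2)^i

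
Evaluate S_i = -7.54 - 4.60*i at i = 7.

S_7 = -7.54 + -4.6*7 = -7.54 + -32.2 = -39.74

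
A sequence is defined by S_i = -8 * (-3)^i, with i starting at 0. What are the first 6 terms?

This is a geometric sequence.
i=0: S_0 = -8 * (-3)^0 = -8
i=1: S_1 = -8 * (-3)^1 = 24
i=2: S_2 = -8 * (-3)^2 = -72
i=3: S_3 = -8 * (-3)^3 = 216
i=4: S_4 = -8 * (-3)^4 = -648
i=5: S_5 = -8 * (-3)^5 = 1944
The first 6 terms are: [-8, 24, -72, 216, -648, 1944]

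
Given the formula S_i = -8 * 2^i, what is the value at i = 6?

S_6 = -8 * 2^6 = -8 * 64 = -512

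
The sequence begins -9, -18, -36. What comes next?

Ratios: -18 / -9 = 2.0
This is a geometric sequence with common ratio r = 2.
Next term = -36 * 2 = -72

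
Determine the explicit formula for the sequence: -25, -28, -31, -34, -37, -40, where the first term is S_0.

Check differences: -28 - -25 = -3
-31 - -28 = -3
Common difference d = -3.
First term a = -25.
Formula: S_i = -25 - 3*i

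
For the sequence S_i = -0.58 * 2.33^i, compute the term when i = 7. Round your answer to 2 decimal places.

S_7 = -0.58 * 2.33^7 ≈ -0.58 * 372.8133 ≈ -216.23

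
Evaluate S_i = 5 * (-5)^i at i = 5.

S_5 = 5 * (-5)^5 = 5 * -3125 = -15625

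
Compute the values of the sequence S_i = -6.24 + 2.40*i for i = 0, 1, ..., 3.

This is an arithmetic sequence.
i=0: S_0 = -6.24 + 2.4*0 = -6.24
i=1: S_1 = -6.24 + 2.4*1 = -3.84
i=2: S_2 = -6.24 + 2.4*2 = -1.44
i=3: S_3 = -6.24 + 2.4*3 = 0.96
The first 4 terms are: [-6.24, -3.84, -1.44, 0.96]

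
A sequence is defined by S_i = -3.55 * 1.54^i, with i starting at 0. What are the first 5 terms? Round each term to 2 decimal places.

This is a geometric sequence.
i=0: S_0 = -3.55 * 1.54^0 = -3.55
i=1: S_1 = -3.55 * 1.54^1 ≈ -5.47
i=2: S_2 = -3.55 * 1.54^2 ≈ -8.42
i=3: S_3 = -3.55 * 1.54^3 ≈ -12.97
i=4: S_4 = -3.55 * 1.54^4 ≈ -19.97
The first 5 terms are: [-3.55, -5.47, -8.42, -12.97, -19.97]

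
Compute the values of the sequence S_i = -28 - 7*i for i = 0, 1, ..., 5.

This is an arithmetic sequence.
i=0: S_0 = -28 + -7*0 = -28
i=1: S_1 = -28 + -7*1 = -35
i=2: S_2 = -28 + -7*2 = -42
i=3: S_3 = -28 + -7*3 = -49
i=4: S_4 = -28 + -7*4 = -56
i=5: S_5 = -28 + -7*5 = -63
The first 6 terms are: [-28, -35, -42, -49, -56, -63]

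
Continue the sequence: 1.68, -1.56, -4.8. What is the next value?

Differences: -1.56 - 1.68 = -3.24
This is an arithmetic sequence with common difference d = -3.24.
Next term = -4.8 + -3.24 = -8.04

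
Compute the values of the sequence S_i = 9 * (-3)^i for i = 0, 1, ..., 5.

This is a geometric sequence.
i=0: S_0 = 9 * (-3)^0 = 9
i=1: S_1 = 9 * (-3)^1 = -27
i=2: S_2 = 9 * (-3)^2 = 81
i=3: S_3 = 9 * (-3)^3 = -243
i=4: S_4 = 9 * (-3)^4 = 729
i=5: S_5 = 9 * (-3)^5 = -2187
The first 6 terms are: [9, -27, 81, -243, 729, -2187]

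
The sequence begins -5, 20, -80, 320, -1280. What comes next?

Ratios: 20 / -5 = -4.0
This is a geometric sequence with common ratio r = -4.
Next term = -1280 * -4 = 5120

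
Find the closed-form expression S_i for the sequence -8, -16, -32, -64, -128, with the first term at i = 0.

Check ratios: -16 / -8 = 2.0
Common ratio r = 2.
First term a = -8.
Formula: S_i = -8 * 2^i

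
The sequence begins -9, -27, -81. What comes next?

Ratios: -27 / -9 = 3.0
This is a geometric sequence with common ratio r = 3.
Next term = -81 * 3 = -243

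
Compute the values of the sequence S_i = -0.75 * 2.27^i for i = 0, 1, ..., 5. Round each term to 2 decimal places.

This is a geometric sequence.
i=0: S_0 = -0.75 * 2.27^0 = -0.75
i=1: S_1 = -0.75 * 2.27^1 ≈ -1.7
i=2: S_2 = -0.75 * 2.27^2 ≈ -3.86
i=3: S_3 = -0.75 * 2.27^3 ≈ -8.77
i=4: S_4 = -0.75 * 2.27^4 ≈ -19.91
i=5: S_5 = -0.75 * 2.27^5 ≈ -45.21
The first 6 terms are: [-0.75, -1.7, -3.86, -8.77, -19.91, -45.21]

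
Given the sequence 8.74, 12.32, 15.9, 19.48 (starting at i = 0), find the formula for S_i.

Check differences: 12.32 - 8.74 = 3.58
15.9 - 12.32 = 3.58
Common difference d = 3.58.
First term a = 8.74.
Formula: S_i = 8.74 + 3.58*i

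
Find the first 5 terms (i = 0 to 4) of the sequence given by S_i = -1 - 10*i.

This is an arithmetic sequence.
i=0: S_0 = -1 + -10*0 = -1
i=1: S_1 = -1 + -10*1 = -11
i=2: S_2 = -1 + -10*2 = -21
i=3: S_3 = -1 + -10*3 = -31
i=4: S_4 = -1 + -10*4 = -41
The first 5 terms are: [-1, -11, -21, -31, -41]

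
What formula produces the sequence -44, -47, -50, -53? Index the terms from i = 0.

Check differences: -47 - -44 = -3
-50 - -47 = -3
Common difference d = -3.
First term a = -44.
Formula: S_i = -44 - 3*i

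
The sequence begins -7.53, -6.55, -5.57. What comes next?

Differences: -6.55 - -7.53 = 0.98
This is an arithmetic sequence with common difference d = 0.98.
Next term = -5.57 + 0.98 = -4.59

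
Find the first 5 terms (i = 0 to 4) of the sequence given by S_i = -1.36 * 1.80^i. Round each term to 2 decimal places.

This is a geometric sequence.
i=0: S_0 = -1.36 * 1.8^0 = -1.36
i=1: S_1 = -1.36 * 1.8^1 ≈ -2.45
i=2: S_2 = -1.36 * 1.8^2 ≈ -4.41
i=3: S_3 = -1.36 * 1.8^3 ≈ -7.93
i=4: S_4 = -1.36 * 1.8^4 ≈ -14.28
The first 5 terms are: [-1.36, -2.45, -4.41, -7.93, -14.28]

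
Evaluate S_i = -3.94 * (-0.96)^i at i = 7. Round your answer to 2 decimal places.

S_7 = -3.94 * (-0.96)^7 ≈ -3.94 * -0.7514 ≈ 2.96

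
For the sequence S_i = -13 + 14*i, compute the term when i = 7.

S_7 = -13 + 14*7 = -13 + 98 = 85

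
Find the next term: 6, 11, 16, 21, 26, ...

Differences: 11 - 6 = 5
This is an arithmetic sequence with common difference d = 5.
Next term = 26 + 5 = 31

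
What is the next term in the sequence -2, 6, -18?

Ratios: 6 / -2 = -3.0
This is a geometric sequence with common ratio r = -3.
Next term = -18 * -3 = 54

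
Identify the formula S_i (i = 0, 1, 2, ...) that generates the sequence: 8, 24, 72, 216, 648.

Check ratios: 24 / 8 = 3.0
Common ratio r = 3.
First term a = 8.
Formula: S_i = 8 * 3^i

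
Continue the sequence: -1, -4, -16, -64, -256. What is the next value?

Ratios: -4 / -1 = 4.0
This is a geometric sequence with common ratio r = 4.
Next term = -256 * 4 = -1024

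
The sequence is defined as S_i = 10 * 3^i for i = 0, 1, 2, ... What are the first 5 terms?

This is a geometric sequence.
i=0: S_0 = 10 * 3^0 = 10
i=1: S_1 = 10 * 3^1 = 30
i=2: S_2 = 10 * 3^2 = 90
i=3: S_3 = 10 * 3^3 = 270
i=4: S_4 = 10 * 3^4 = 810
The first 5 terms are: [10, 30, 90, 270, 810]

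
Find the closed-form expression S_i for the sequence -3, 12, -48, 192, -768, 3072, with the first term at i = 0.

Check ratios: 12 / -3 = -4.0
Common ratio r = -4.
First term a = -3.
Formula: S_i = -3 * (-4)^i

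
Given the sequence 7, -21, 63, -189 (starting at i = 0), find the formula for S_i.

Check ratios: -21 / 7 = -3.0
Common ratio r = -3.
First term a = 7.
Formula: S_i = 7 * (-3)^i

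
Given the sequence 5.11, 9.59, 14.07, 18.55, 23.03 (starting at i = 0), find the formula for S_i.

Check differences: 9.59 - 5.11 = 4.48
14.07 - 9.59 = 4.48
Common difference d = 4.48.
First term a = 5.11.
Formula: S_i = 5.11 + 4.48*i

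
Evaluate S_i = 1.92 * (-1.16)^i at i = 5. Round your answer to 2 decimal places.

S_5 = 1.92 * (-1.16)^5 ≈ 1.92 * -2.1003 ≈ -4.03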